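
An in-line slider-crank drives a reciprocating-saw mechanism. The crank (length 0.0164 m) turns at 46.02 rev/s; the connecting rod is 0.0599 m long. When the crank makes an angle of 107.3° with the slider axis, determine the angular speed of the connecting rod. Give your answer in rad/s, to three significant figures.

ω = 289.2 rad/s (converted from 46.02 rev/s).
The rod makes angle φ with the slider axis where L sinφ = r sinθ; differentiating, L cosφ·φ̇ = r ω cosθ.
L cosφ = √(L² − r² sin²θ) = 0.057817 m.
|ω_rod| = r ω |cosθ| / √(L² − r² sin²θ) = 0.0164·289.2·0.29737/0.057817 = 24.39 rad/s.

24.4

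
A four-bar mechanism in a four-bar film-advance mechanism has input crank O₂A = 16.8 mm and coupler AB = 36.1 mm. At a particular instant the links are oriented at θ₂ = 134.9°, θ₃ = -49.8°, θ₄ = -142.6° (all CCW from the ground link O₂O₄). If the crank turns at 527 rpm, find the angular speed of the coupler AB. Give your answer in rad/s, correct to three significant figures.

ω₂ = 55.19 rad/s (from 527 rpm).
Differentiating the loop-closure r₂e^{iθ₂}+r₃e^{iθ₃}=r₁+r₄e^{iθ₄} gives r₂ω₂e^{iθ₂}+r₃ω₃e^{iθ₃}=r₄ω₄e^{iθ₄}.
Eliminating the other unknown: ω₃ = r₂ω₂ sin(θ₄−θ₂) / [r₃ sin(θ₃−θ₄)].
Numerator sine = +0.99144; denominator sine = +0.99881.
Result = 0.0168·55.19·(+0.99144) / (0.0361·(+0.99881)) = +25.493 rad/s; magnitude 25.493 rad/s.

25.5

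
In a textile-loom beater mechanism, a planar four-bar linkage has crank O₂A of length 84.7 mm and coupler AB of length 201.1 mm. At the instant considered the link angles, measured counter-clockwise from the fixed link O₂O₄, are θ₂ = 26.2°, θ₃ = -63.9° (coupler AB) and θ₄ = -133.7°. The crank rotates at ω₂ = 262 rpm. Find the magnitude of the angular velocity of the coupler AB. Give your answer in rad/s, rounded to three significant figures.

4.23

ω₂ = 27.44 rad/s (from 262 rpm).
Differentiating the loop-closure r₂e^{iθ₂}+r₃e^{iθ₃}=r₁+r₄e^{iθ₄} gives r₂ω₂e^{iθ₂}+r₃ω₃e^{iθ₃}=r₄ω₄e^{iθ₄}.
Eliminating the other unknown: ω₃ = r₂ω₂ sin(θ₄−θ₂) / [r₃ sin(θ₃−θ₄)].
Numerator sine = -0.34366; denominator sine = +0.93849.
Result = 0.0847·27.44·(-0.34366) / (0.2011·(+0.93849)) = -4.2315 rad/s; magnitude 4.2315 rad/s.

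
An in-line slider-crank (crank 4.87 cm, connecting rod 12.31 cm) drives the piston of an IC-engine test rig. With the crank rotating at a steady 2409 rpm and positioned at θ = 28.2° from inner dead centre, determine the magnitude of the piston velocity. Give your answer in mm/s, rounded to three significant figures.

7870

ω = 2π·2409/60 = 252.3 rad/s
For an in-line slider-crank, x = r cosθ + √(L² − r² sin²θ), so v = −rω sinθ·[1 + r cosθ/√(L² − r² sin²θ)].
With r = 0.0487 m, L = 0.1231 m, θ = 28.2°: √(L² − r² sin²θ) = 0.12093 m.
v = −0.0487·252.3·0.47255·[1 + 0.0487·0.88130/0.12093] = -7.866 m/s.
|v| = 7.866 m/s = 7866 mm/s.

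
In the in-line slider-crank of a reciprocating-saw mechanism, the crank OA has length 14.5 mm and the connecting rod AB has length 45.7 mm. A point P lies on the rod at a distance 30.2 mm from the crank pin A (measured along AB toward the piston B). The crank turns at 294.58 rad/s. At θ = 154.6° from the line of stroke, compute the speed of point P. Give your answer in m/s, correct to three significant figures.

ω = 294.6 rad/s.  Crank-pin speed |V_A| = rω = 4.2714 m/s, perpendicular to OA.
Rod angle: sinφ = −(r/L) sinθ ⇒ φ = -7.822°; ω_rod = −rω cosθ/√(L²−r²sin²θ) = +85.224 rad/s.
V_P = V_A + ω_rod × AP, with AP = 0.0302 m along the rod.
Components: V_Px = −rω sinθ − a·ω_rod·sinφ = -1.4819 m/s;  V_Py = rω cosθ + a·ω_rod·cosφ = -1.3087 m/s.
|V_P| = √(V_Px² + V_Py²) = 1.977 m/s.

1.98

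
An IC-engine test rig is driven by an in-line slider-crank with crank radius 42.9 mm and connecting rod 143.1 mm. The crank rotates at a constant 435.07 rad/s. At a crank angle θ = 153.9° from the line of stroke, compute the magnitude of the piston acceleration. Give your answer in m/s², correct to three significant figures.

ω = 435.1 rad/s
x(θ) = r cosθ + √(L² − r² sin²θ); with ω constant, a = ω²·d²x/dθ².
d²x/dθ² = −r cosθ − r²(cos2θ)/√u − r⁴ sin²2θ/(4u^{3/2}),  u = L² − r² sin²θ = 0.0201214 m².
Substituting r = 0.0429 m, L = 0.1431 m, θ = 153.9°: d²x/dθ² = +0.030388 m.
a = ω²·d²x/dθ² = (435.1)²·(+0.030388) = +5752 m/s²;  |a| = 5752 m/s².

5750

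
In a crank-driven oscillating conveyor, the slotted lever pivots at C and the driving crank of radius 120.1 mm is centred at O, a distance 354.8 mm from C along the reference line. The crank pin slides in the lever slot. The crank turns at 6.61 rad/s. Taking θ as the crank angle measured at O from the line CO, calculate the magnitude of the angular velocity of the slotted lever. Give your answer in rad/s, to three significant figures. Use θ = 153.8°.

ω = 6.61 rad/s
Crank pin A relative to C: A = (d + r cosθ, r sinθ); lever angle φ = atan2(r sinθ, d + r cosθ).
Differentiating tanφ: φ̇ = rω(d cosθ + r)/(d² + r² + 2dr cosθ).
d² + r² + 2dr cosθ = |CA|² = 0.06384 m²;  d cosθ + r = -0.19825 m.
|ω_lever| = |0.1201·6.61·-0.19825| / 0.06384 = 2.4652 rad/s.

2.47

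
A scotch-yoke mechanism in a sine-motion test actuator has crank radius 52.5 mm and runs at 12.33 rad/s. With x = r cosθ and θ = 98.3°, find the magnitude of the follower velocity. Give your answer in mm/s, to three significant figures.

641

ω = 12.33 rad/s
x = r cosθ ⇒ ẋ = −rω sinθ.
|v| = rω|sinθ| = 0.0525·12.33·|sin 98.3°| = 0.64054 m/s = 640.54 mm/s.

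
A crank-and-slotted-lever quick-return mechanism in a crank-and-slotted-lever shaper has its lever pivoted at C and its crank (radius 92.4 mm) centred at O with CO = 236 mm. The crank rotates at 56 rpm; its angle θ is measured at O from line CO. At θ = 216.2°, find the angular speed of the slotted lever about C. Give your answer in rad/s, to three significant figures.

1.83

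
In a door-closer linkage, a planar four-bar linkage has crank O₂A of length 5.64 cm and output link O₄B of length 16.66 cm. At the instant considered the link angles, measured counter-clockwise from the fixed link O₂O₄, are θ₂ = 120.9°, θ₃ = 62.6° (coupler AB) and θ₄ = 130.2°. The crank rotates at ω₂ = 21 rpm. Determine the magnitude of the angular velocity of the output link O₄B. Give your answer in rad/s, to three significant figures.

0.685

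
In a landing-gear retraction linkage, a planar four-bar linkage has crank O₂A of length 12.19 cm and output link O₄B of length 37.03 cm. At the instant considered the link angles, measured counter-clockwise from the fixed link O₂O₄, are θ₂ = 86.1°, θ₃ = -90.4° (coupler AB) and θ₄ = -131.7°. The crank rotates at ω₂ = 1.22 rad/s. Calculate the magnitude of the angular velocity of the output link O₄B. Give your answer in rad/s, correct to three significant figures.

0.0371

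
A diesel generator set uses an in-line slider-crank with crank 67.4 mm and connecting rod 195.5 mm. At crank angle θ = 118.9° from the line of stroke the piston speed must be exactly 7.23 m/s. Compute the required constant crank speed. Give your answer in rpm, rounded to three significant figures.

1420

For an in-line slider-crank, |v_piston| = rω|sinθ|·[1 + r cosθ/√(L² − r² sin²θ)].
With r = 0.0674 m, L = 0.1955 m, θ = 118.9°: the bracketed kinematic factor |dx/dθ| = 0.048694 m.
ω = v/|dx/dθ| = 7.23/0.048694 = 148.48 rad/s.
N = 60ω/(2π) = 1417.9 rpm.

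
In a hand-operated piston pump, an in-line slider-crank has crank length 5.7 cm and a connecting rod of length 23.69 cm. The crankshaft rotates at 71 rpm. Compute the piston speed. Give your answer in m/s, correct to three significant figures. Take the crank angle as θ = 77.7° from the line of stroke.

0.436

ω = 2π·71/60 = 7.435 rad/s
For an in-line slider-crank, x = r cosθ + √(L² − r² sin²θ), so v = −rω sinθ·[1 + r cosθ/√(L² − r² sin²θ)].
With r = 0.057 m, L = 0.2369 m, θ = 77.7°: √(L² − r² sin²θ) = 0.23026 m.
v = −0.057·7.435·0.97705·[1 + 0.057·0.21303/0.23026] = -0.43591 m/s.
|v| = 0.43591 m/s.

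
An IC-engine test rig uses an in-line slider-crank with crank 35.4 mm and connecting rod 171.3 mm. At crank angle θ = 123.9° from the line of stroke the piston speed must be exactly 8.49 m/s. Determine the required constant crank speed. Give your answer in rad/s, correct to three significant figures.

327

For an in-line slider-crank, |v_piston| = rω|sinθ|·[1 + r cosθ/√(L² − r² sin²θ)].
With r = 0.0354 m, L = 0.1713 m, θ = 123.9°: the bracketed kinematic factor |dx/dθ| = 0.025945 m.
ω = v/|dx/dθ| = 8.49/0.025945 = 327.23 rad/s.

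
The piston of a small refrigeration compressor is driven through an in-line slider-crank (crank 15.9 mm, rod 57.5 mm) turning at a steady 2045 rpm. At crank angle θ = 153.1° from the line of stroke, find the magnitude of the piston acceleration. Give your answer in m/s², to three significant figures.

528

ω = 2π·2045/60 = 214.2 rad/s
x(θ) = r cosθ + √(L² − r² sin²θ); with ω constant, a = ω²·d²x/dθ².
d²x/dθ² = −r cosθ − r²(cos2θ)/√u − r⁴ sin²2θ/(4u^{3/2}),  u = L² − r² sin²θ = 0.0032545 m².
Substituting r = 0.0159 m, L = 0.0575 m, θ = 153.1°: d²x/dθ² = +0.011506 m.
a = ω²·d²x/dθ² = (214.2)²·(+0.011506) = +527.69 m/s²;  |a| = 527.69 m/s².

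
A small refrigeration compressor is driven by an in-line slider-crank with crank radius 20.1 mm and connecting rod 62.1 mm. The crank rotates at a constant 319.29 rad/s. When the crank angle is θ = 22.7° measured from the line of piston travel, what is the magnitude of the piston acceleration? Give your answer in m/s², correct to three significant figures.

2370

ω = 319.3 rad/s
x(θ) = r cosθ + √(L² − r² sin²θ); with ω constant, a = ω²·d²x/dθ².
d²x/dθ² = −r cosθ − r²(cos2θ)/√u − r⁴ sin²2θ/(4u^{3/2}),  u = L² − r² sin²θ = 0.00379624 m².
Substituting r = 0.0201 m, L = 0.0621 m, θ = 22.7°: d²x/dθ² = -0.023236 m.
a = ω²·d²x/dθ² = (319.3)²·(-0.023236) = -2368.8 m/s²;  |a| = 2368.8 m/s².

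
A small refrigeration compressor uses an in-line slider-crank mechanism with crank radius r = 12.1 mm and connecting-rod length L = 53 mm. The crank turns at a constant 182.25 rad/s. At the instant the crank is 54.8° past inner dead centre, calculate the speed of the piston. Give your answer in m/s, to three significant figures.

ω = 182.2 rad/s
For an in-line slider-crank, x = r cosθ + √(L² − r² sin²θ), so v = −rω sinθ·[1 + r cosθ/√(L² − r² sin²θ)].
With r = 0.0121 m, L = 0.053 m, θ = 54.8°: √(L² − r² sin²θ) = 0.05207 m.
v = −0.0121·182.2·0.81714·[1 + 0.0121·0.57643/0.05207] = -2.0434 m/s.
|v| = 2.0434 m/s.

2.04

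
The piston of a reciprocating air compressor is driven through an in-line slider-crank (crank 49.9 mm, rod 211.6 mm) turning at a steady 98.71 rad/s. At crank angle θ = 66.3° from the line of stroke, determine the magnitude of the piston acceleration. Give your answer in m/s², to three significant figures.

117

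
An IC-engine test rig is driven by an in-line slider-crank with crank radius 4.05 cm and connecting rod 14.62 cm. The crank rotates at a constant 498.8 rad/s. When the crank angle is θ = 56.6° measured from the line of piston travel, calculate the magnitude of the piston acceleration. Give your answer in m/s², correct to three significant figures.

4470

ω = 498.8 rad/s
x(θ) = r cosθ + √(L² − r² sin²θ); with ω constant, a = ω²·d²x/dθ².
d²x/dθ² = −r cosθ − r²(cos2θ)/√u − r⁴ sin²2θ/(4u^{3/2}),  u = L² − r² sin²θ = 0.0202312 m².
Substituting r = 0.0405 m, L = 0.1462 m, θ = 56.6°: d²x/dθ² = -0.017949 m.
a = ω²·d²x/dθ² = (498.8)²·(-0.017949) = -4465.8 m/s²;  |a| = 4465.8 m/s².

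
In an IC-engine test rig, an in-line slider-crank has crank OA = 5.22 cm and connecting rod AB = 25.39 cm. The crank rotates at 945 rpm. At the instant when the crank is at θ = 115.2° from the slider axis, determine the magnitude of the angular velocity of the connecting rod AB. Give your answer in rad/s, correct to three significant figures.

8.82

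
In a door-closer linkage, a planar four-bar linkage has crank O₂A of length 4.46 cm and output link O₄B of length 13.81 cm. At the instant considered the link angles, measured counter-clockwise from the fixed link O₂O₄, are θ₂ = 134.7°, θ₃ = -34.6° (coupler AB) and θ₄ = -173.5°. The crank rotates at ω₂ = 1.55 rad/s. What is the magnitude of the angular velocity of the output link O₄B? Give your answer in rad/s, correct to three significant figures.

0.141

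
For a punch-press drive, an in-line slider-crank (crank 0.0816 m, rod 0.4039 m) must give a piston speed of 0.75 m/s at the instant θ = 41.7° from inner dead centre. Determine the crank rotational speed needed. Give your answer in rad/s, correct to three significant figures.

12.0

For an in-line slider-crank, |v_piston| = rω|sinθ|·[1 + r cosθ/√(L² − r² sin²θ)].
With r = 0.0816 m, L = 0.4039 m, θ = 41.7°: the bracketed kinematic factor |dx/dθ| = 0.062546 m.
ω = v/|dx/dθ| = 0.75/0.062546 = 11.991 rad/s.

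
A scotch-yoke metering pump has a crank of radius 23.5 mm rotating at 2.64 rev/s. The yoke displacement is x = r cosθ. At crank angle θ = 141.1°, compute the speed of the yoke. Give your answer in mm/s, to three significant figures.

ω = 16.59 rad/s (from 2.64 rev/s).
x = r cosθ ⇒ ẋ = −rω sinθ.
|v| = rω|sinθ| = 0.0235·16.59·|sin 141.1°| = 0.24479 m/s = 244.79 mm/s.

245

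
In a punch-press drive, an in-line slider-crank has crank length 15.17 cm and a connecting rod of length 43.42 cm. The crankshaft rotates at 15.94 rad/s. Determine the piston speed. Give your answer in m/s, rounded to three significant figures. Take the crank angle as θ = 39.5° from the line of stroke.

ω = 15.94 rad/s
For an in-line slider-crank, x = r cosθ + √(L² − r² sin²θ), so v = −rω sinθ·[1 + r cosθ/√(L² − r² sin²θ)].
With r = 0.1517 m, L = 0.4342 m, θ = 39.5°: √(L² − r² sin²θ) = 0.42334 m.
v = −0.1517·15.94·0.63608·[1 + 0.1517·0.77162/0.42334] = -1.9634 m/s.
|v| = 1.9634 m/s.

1.96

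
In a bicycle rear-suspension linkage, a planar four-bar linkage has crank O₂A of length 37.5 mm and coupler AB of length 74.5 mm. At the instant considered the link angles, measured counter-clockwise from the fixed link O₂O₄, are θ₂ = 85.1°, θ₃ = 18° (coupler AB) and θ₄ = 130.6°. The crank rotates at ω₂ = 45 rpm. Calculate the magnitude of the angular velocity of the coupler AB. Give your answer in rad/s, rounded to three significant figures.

1.83

ω₂ = 4.712 rad/s (from 45 rpm).
Differentiating the loop-closure r₂e^{iθ₂}+r₃e^{iθ₃}=r₁+r₄e^{iθ₄} gives r₂ω₂e^{iθ₂}+r₃ω₃e^{iθ₃}=r₄ω₄e^{iθ₄}.
Eliminating the other unknown: ω₃ = r₂ω₂ sin(θ₄−θ₂) / [r₃ sin(θ₃−θ₄)].
Numerator sine = +0.71325; denominator sine = -0.92321.
Result = 0.0375·4.712·(+0.71325) / (0.0745·(-0.92321)) = -1.8326 rad/s; magnitude 1.8326 rad/s.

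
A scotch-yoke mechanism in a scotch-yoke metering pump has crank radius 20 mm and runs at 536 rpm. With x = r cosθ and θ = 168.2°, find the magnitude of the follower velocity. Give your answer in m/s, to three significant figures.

0.230

ω = 56.13 rad/s (from 536 rpm).
x = r cosθ ⇒ ẋ = −rω sinθ.
|v| = rω|sinθ| = 0.02·56.13·|sin 168.2°| = 0.22957 m/s.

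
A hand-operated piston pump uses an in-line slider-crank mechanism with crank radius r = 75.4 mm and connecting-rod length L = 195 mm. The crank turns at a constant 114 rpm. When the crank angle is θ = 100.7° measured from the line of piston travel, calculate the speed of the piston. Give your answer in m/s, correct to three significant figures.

ω = 2π·114/60 = 11.94 rad/s
For an in-line slider-crank, x = r cosθ + √(L² − r² sin²θ), so v = −rω sinθ·[1 + r cosθ/√(L² − r² sin²θ)].
With r = 0.0754 m, L = 0.195 m, θ = 100.7°: √(L² − r² sin²θ) = 0.18038 m.
v = −0.0754·11.94·0.98261·[1 + 0.0754·-0.18567/0.18038] = -0.81583 m/s.
|v| = 0.81583 m/s.

0.816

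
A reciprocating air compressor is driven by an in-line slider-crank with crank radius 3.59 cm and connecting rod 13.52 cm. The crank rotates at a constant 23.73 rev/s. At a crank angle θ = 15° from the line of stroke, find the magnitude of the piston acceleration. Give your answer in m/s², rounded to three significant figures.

ω = 2π·23.7 = 149.1 rad/s
x(θ) = r cosθ + √(L² − r² sin²θ); with ω constant, a = ω²·d²x/dθ².
d²x/dθ² = −r cosθ − r²(cos2θ)/√u − r⁴ sin²2θ/(4u^{3/2}),  u = L² − r² sin²θ = 0.0181927 m².
Substituting r = 0.0359 m, L = 0.1352 m, θ = 15°: d²x/dθ² = -0.042994 m.
a = ω²·d²x/dθ² = (149.1)²·(-0.042994) = -955.79 m/s²;  |a| = 955.79 m/s².

956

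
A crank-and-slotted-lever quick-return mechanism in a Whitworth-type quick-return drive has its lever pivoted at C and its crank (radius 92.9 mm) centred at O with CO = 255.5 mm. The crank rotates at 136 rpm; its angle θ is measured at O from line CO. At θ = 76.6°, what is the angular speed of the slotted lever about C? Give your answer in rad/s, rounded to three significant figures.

ω = 14.24 rad/s (from 136 rpm).
Crank pin A relative to C: A = (d + r cosθ, r sinθ); lever angle φ = atan2(r sinθ, d + r cosθ).
Differentiating tanφ: φ̇ = rω(d cosθ + r)/(d² + r² + 2dr cosθ).
d² + r² + 2dr cosθ = |CA|² = 0.0849122 m²;  d cosθ + r = +0.15211 m.
|ω_lever| = |0.0929·14.24·+0.15211| / 0.0849122 = 2.3701 rad/s.

2.37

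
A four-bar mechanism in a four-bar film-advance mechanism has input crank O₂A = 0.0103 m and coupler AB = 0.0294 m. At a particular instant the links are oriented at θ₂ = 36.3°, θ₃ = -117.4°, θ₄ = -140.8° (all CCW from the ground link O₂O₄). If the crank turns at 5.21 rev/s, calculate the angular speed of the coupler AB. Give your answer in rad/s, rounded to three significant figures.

ω₂ = 32.74 rad/s (from 5.21 rev/s).
Differentiating the loop-closure r₂e^{iθ₂}+r₃e^{iθ₃}=r₁+r₄e^{iθ₄} gives r₂ω₂e^{iθ₂}+r₃ω₃e^{iθ₃}=r₄ω₄e^{iθ₄}.
Eliminating the other unknown: ω₃ = r₂ω₂ sin(θ₄−θ₂) / [r₃ sin(θ₃−θ₄)].
Numerator sine = -0.05059; denominator sine = +0.39715.
Result = 0.0103·32.74·(-0.05059) / (0.0294·(+0.39715)) = -1.461 rad/s; magnitude 1.461 rad/s.

1.46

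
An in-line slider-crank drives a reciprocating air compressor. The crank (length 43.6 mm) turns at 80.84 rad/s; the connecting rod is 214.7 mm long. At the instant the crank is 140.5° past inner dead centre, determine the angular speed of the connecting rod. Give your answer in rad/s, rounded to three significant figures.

12.8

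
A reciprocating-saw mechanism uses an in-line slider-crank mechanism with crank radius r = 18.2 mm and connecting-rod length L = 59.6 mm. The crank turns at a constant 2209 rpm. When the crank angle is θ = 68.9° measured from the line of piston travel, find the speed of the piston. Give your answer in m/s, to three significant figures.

ω = 2π·2209/60 = 231.3 rad/s
For an in-line slider-crank, x = r cosθ + √(L² − r² sin²θ), so v = −rω sinθ·[1 + r cosθ/√(L² − r² sin²θ)].
With r = 0.0182 m, L = 0.0596 m, θ = 68.9°: √(L² − r² sin²θ) = 0.05713 m.
v = −0.0182·231.3·0.93295·[1 + 0.0182·0.36000/0.05713] = -4.3783 m/s.
|v| = 4.3783 m/s.

4.38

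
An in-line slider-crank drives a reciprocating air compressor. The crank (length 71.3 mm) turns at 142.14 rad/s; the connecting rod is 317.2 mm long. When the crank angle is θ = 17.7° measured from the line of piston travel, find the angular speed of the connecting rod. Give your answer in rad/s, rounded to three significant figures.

30.5

ω = 142.1 rad/s
The rod makes angle φ with the slider axis where L sinφ = r sinθ; differentiating, L cosφ·φ̇ = r ω cosθ.
L cosφ = √(L² − r² sin²θ) = 0.31646 m.
|ω_rod| = r ω |cosθ| / √(L² − r² sin²θ) = 0.0713·142.1·0.95266/0.31646 = 30.509 rad/s.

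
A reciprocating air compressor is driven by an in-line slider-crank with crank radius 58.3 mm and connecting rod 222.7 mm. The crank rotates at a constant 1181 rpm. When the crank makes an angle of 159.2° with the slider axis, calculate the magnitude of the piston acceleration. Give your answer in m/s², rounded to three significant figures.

ω = 2π·1181/60 = 123.7 rad/s
x(θ) = r cosθ + √(L² − r² sin²θ); with ω constant, a = ω²·d²x/dθ².
d²x/dθ² = −r cosθ − r²(cos2θ)/√u − r⁴ sin²2θ/(4u^{3/2}),  u = L² − r² sin²θ = 0.0491667 m².
Substituting r = 0.0583 m, L = 0.2227 m, θ = 159.2°: d²x/dθ² = +0.042921 m.
a = ω²·d²x/dθ² = (123.7)²·(+0.042921) = +656.49 m/s²;  |a| = 656.49 m/s².

656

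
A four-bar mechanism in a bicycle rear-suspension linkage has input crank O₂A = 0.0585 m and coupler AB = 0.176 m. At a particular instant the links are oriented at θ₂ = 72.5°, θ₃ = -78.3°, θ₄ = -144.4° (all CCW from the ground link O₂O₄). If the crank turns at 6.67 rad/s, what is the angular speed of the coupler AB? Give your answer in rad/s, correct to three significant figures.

ω₂ = 6.67 rad/s
Differentiating the loop-closure r₂e^{iθ₂}+r₃e^{iθ₃}=r₁+r₄e^{iθ₄} gives r₂ω₂e^{iθ₂}+r₃ω₃e^{iθ₃}=r₄ω₄e^{iθ₄}.
Eliminating the other unknown: ω₃ = r₂ω₂ sin(θ₄−θ₂) / [r₃ sin(θ₃−θ₄)].
Numerator sine = +0.60042; denominator sine = +0.91425.
Result = 0.0585·6.67·(+0.60042) / (0.176·(+0.91425)) = +1.456 rad/s; magnitude 1.456 rad/s.

1.46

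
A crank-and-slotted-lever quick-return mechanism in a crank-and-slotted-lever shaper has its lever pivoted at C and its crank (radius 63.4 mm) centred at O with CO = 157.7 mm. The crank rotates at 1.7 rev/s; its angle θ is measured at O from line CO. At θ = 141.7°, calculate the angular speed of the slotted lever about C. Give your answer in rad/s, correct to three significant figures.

ω = 10.68 rad/s (from 1.7 rev/s).
Crank pin A relative to C: A = (d + r cosθ, r sinθ); lever angle φ = atan2(r sinθ, d + r cosθ).
Differentiating tanφ: φ̇ = rω(d cosθ + r)/(d² + r² + 2dr cosθ).
d² + r² + 2dr cosθ = |CA|² = 0.0131962 m²;  d cosθ + r = -0.060359 m.
|ω_lever| = |0.0634·10.68·-0.060359| / 0.0131962 = 3.0975 rad/s.

3.10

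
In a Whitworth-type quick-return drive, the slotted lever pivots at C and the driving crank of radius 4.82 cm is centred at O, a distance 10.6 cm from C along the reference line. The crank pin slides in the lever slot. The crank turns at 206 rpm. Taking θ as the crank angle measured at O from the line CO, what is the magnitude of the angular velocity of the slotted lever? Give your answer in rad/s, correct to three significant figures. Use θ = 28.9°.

6.51

ω = 21.57 rad/s (from 206 rpm).
Crank pin A relative to C: A = (d + r cosθ, r sinθ); lever angle φ = atan2(r sinθ, d + r cosθ).
Differentiating tanφ: φ̇ = rω(d cosθ + r)/(d² + r² + 2dr cosθ).
d² + r² + 2dr cosθ = |CA|² = 0.0225051 m²;  d cosθ + r = +0.141 m.
|ω_lever| = |0.0482·21.57·+0.141| / 0.0225051 = 6.5145 rad/s.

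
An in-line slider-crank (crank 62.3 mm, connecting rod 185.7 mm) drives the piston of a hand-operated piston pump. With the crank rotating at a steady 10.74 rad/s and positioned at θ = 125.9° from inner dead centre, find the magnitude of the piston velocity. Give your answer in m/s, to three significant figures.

0.431

ω = 10.74 rad/s
For an in-line slider-crank, x = r cosθ + √(L² − r² sin²θ), so v = −rω sinθ·[1 + r cosθ/√(L² − r² sin²θ)].
With r = 0.0623 m, L = 0.1857 m, θ = 125.9°: √(L² − r² sin²θ) = 0.17871 m.
v = −0.0623·10.74·0.81004·[1 + 0.0623·-0.58637/0.17871] = -0.43121 m/s.
|v| = 0.43121 m/s.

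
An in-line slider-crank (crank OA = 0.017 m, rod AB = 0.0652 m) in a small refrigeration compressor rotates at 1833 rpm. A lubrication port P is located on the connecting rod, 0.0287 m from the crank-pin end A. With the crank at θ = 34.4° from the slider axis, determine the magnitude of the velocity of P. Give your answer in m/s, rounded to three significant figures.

ω = 192 rad/s.  Crank-pin speed |V_A| = rω = 3.2632 m/s, perpendicular to OA.
Rod angle: sinφ = −(r/L) sinθ ⇒ φ = -8.471°; ω_rod = −rω cosθ/√(L²−r²sin²θ) = -41.751 rad/s.
V_P = V_A + ω_rod × AP, with AP = 0.0287 m along the rod.
Components: V_Px = −rω sinθ − a·ω_rod·sinφ = -2.0201 m/s;  V_Py = rω cosθ + a·ω_rod·cosφ = +1.5073 m/s.
|V_P| = √(V_Px² + V_Py²) = 2.5205 m/s.

2.52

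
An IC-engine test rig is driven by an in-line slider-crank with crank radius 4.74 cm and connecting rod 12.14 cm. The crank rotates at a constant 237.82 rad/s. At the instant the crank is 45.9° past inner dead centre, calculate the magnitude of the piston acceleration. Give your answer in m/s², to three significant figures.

ω = 237.8 rad/s
x(θ) = r cosθ + √(L² − r² sin²θ); with ω constant, a = ω²·d²x/dθ².
d²x/dθ² = −r cosθ − r²(cos2θ)/√u − r⁴ sin²2θ/(4u^{3/2}),  u = L² − r² sin²θ = 0.0135793 m².
Substituting r = 0.0474 m, L = 0.1214 m, θ = 45.9°: d²x/dθ² = -0.033177 m.
a = ω²·d²x/dθ² = (237.8)²·(-0.033177) = -1876.5 m/s²;  |a| = 1876.5 m/s².

1880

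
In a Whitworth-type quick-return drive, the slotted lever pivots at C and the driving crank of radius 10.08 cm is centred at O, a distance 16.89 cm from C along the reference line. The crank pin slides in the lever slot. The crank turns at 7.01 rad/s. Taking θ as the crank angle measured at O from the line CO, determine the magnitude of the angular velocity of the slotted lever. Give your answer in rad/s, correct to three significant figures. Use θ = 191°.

8.73

ω = 7.01 rad/s
Crank pin A relative to C: A = (d + r cosθ, r sinθ); lever angle φ = atan2(r sinθ, d + r cosθ).
Differentiating tanφ: φ̇ = rω(d cosθ + r)/(d² + r² + 2dr cosθ).
d² + r² + 2dr cosθ = |CA|² = 0.00526321 m²;  d cosθ + r = -0.064997 m.
|ω_lever| = |0.1008·7.01·-0.064997| / 0.00526321 = 8.7261 rad/s.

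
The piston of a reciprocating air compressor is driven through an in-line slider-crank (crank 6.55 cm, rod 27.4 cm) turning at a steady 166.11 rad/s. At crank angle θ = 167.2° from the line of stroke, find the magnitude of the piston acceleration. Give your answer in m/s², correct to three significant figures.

1370

ω = 166.1 rad/s
x(θ) = r cosθ + √(L² − r² sin²θ); with ω constant, a = ω²·d²x/dθ².
d²x/dθ² = −r cosθ − r²(cos2θ)/√u − r⁴ sin²2θ/(4u^{3/2}),  u = L² − r² sin²θ = 0.0748654 m².
Substituting r = 0.0655 m, L = 0.274 m, θ = 167.2°: d²x/dθ² = +0.04969 m.
a = ω²·d²x/dθ² = (166.1)²·(+0.04969) = +1371.1 m/s²;  |a| = 1371.1 m/s².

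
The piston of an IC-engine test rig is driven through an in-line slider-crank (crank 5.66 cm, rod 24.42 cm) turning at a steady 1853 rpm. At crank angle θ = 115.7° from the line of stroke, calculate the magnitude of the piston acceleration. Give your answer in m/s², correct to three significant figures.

1240

ω = 2π·1853/60 = 194 rad/s
x(θ) = r cosθ + √(L² − r² sin²θ); with ω constant, a = ω²·d²x/dθ².
d²x/dθ² = −r cosθ − r²(cos2θ)/√u − r⁴ sin²2θ/(4u^{3/2}),  u = L² − r² sin²θ = 0.0570325 m².
Substituting r = 0.0566 m, L = 0.2442 m, θ = 115.7°: d²x/dθ² = +0.032799 m.
a = ω²·d²x/dθ² = (194)²·(+0.032799) = +1235 m/s²;  |a| = 1235 m/s².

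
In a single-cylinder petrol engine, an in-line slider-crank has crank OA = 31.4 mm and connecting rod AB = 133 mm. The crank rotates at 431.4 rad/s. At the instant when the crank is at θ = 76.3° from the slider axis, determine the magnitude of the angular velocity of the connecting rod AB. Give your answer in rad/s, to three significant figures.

ω = 431.4 rad/s
The rod makes angle φ with the slider axis where L sinφ = r sinθ; differentiating, L cosφ·φ̇ = r ω cosθ.
L cosφ = √(L² − r² sin²θ) = 0.12945 m.
|ω_rod| = r ω |cosθ| / √(L² − r² sin²θ) = 0.0314·431.4·0.23684/0.12945 = 24.783 rad/s.

24.8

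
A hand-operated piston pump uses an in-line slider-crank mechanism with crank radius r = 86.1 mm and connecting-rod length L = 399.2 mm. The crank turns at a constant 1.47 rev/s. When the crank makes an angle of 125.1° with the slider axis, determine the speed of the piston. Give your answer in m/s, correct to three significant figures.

ω = 2π·1.47 = 9.236 rad/s
For an in-line slider-crank, x = r cosθ + √(L² − r² sin²θ), so v = −rω sinθ·[1 + r cosθ/√(L² − r² sin²θ)].
With r = 0.0861 m, L = 0.3992 m, θ = 125.1°: √(L² − r² sin²θ) = 0.39294 m.
v = −0.0861·9.236·0.81815·[1 + 0.0861·-0.57501/0.39294] = -0.56865 m/s.
|v| = 0.56865 m/s.

0.569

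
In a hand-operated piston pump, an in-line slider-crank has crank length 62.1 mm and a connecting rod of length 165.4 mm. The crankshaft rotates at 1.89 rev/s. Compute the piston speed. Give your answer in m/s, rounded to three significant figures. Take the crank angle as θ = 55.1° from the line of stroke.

ω = 2π·1.89 = 11.88 rad/s
For an in-line slider-crank, x = r cosθ + √(L² − r² sin²θ), so v = −rω sinθ·[1 + r cosθ/√(L² − r² sin²θ)].
With r = 0.0621 m, L = 0.1654 m, θ = 55.1°: √(L² − r² sin²θ) = 0.15736 m.
v = −0.0621·11.88·0.82015·[1 + 0.0621·0.57215/0.15736] = -0.74138 m/s.
|v| = 0.74138 m/s.

0.741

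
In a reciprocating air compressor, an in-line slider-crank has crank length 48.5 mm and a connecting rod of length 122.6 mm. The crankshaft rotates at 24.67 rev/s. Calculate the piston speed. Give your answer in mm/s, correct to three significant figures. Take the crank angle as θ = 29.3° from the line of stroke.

4970

ω = 2π·24.7 = 155 rad/s
For an in-line slider-crank, x = r cosθ + √(L² − r² sin²θ), so v = −rω sinθ·[1 + r cosθ/√(L² − r² sin²θ)].
With r = 0.0485 m, L = 0.1226 m, θ = 29.3°: √(L² − r² sin²θ) = 0.12028 m.
v = −0.0485·155·0.48938·[1 + 0.0485·0.87207/0.12028] = -4.9728 m/s.
|v| = 4.9728 m/s = 4972.8 mm/s.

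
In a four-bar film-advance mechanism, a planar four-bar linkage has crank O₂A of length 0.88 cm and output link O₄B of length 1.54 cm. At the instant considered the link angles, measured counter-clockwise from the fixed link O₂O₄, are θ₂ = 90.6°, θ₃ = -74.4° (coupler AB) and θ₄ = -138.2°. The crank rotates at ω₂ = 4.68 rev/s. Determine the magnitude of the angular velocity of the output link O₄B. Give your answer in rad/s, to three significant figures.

4.85

ω₂ = 29.41 rad/s (from 4.68 rev/s).
Differentiating the loop-closure r₂e^{iθ₂}+r₃e^{iθ₃}=r₁+r₄e^{iθ₄} gives r₂ω₂e^{iθ₂}+r₃ω₃e^{iθ₃}=r₄ω₄e^{iθ₄}.
Eliminating the other unknown: ω₄ = r₂ω₂ sin(θ₂−θ₃) / [r₄ sin(θ₄−θ₃)].
Numerator sine = +0.25882; denominator sine = -0.89726.
Result = 0.0088·29.41·(+0.25882) / (0.0154·(-0.89726)) = -4.8469 rad/s; magnitude 4.8469 rad/s.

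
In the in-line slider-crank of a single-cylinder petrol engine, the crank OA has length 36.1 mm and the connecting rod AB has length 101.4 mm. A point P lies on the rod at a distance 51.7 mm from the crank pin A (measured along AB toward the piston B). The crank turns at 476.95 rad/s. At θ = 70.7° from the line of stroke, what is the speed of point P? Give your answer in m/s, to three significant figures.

17.5

ω = 476.9 rad/s.  Crank-pin speed |V_A| = rω = 17.218 m/s, perpendicular to OA.
Rod angle: sinφ = −(r/L) sinθ ⇒ φ = -19.634°; ω_rod = −rω cosθ/√(L²−r²sin²θ) = -59.586 rad/s.
V_P = V_A + ω_rod × AP, with AP = 0.0517 m along the rod.
Components: V_Px = −rω sinθ − a·ω_rod·sinφ = -17.285 m/s;  V_Py = rω cosθ + a·ω_rod·cosφ = +2.7893 m/s.
|V_P| = √(V_Px² + V_Py²) = 17.509 m/s.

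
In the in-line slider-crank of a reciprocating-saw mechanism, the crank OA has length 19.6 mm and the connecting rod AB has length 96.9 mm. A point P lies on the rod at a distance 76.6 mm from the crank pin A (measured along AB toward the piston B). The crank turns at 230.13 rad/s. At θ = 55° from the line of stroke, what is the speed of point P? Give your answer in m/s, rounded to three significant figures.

ω = 230.1 rad/s.  Crank-pin speed |V_A| = rω = 4.5105 m/s, perpendicular to OA.
Rod angle: sinφ = −(r/L) sinθ ⇒ φ = -9.537°; ω_rod = −rω cosθ/√(L²−r²sin²θ) = -27.073 rad/s.
V_P = V_A + ω_rod × AP, with AP = 0.0766 m along the rod.
Components: V_Px = −rω sinθ − a·ω_rod·sinφ = -4.0384 m/s;  V_Py = rω cosθ + a·ω_rod·cosφ = +0.54199 m/s.
|V_P| = √(V_Px² + V_Py²) = 4.0746 m/s.

4.07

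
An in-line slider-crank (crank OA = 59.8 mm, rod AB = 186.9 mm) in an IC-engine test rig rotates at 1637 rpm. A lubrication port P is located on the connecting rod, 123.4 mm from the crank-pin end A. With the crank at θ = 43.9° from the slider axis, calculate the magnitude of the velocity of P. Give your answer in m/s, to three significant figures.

ω = 171.4 rad/s.  Crank-pin speed |V_A| = rω = 10.251 m/s, perpendicular to OA.
Rod angle: sinφ = −(r/L) sinθ ⇒ φ = -12.818°; ω_rod = −rω cosθ/√(L²−r²sin²θ) = -40.532 rad/s.
V_P = V_A + ω_rod × AP, with AP = 0.1234 m along the rod.
Components: V_Px = −rω sinθ − a·ω_rod·sinφ = -8.2179 m/s;  V_Py = rω cosθ + a·ω_rod·cosφ = +2.5096 m/s.
|V_P| = √(V_Px² + V_Py²) = 8.5926 m/s.

8.59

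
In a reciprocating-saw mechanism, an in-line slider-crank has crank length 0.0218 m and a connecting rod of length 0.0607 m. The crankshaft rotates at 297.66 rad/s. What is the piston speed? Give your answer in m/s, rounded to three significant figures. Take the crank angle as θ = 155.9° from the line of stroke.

ω = 297.7 rad/s
For an in-line slider-crank, x = r cosθ + √(L² − r² sin²θ), so v = −rω sinθ·[1 + r cosθ/√(L² − r² sin²θ)].
With r = 0.0218 m, L = 0.0607 m, θ = 155.9°: √(L² − r² sin²θ) = 0.060044 m.
v = −0.0218·297.7·0.40833·[1 + 0.0218·-0.91283/0.060044] = -1.7715 m/s.
|v| = 1.7715 m/s.

1.77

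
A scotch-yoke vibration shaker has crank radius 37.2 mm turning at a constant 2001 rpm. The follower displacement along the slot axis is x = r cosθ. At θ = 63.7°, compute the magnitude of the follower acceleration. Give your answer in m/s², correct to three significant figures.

ω = 209.5 rad/s (from 2001 rpm).
x = r cosθ ⇒ ẍ = −rω² cosθ (ω constant).
|a| = rω²|cosθ| = 0.0372·(209.5)²·|cos 63.7°| = 723.72 m/s².

724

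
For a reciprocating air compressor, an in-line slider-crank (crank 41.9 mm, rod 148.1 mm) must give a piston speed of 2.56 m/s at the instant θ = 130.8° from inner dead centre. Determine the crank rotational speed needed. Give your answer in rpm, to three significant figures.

For an in-line slider-crank, |v_piston| = rω|sinθ|·[1 + r cosθ/√(L² − r² sin²θ)].
With r = 0.0419 m, L = 0.1481 m, θ = 130.8°: the bracketed kinematic factor |dx/dθ| = 0.025715 m.
ω = v/|dx/dθ| = 2.56/0.025715 = 99.552 rad/s.
N = 60ω/(2π) = 950.65 rpm.

951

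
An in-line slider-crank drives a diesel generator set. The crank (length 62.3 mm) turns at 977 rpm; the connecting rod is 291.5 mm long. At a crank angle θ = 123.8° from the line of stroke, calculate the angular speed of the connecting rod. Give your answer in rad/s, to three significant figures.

ω = 102.3 rad/s (converted from 977 rpm).
The rod makes angle φ with the slider axis where L sinφ = r sinθ; differentiating, L cosφ·φ̇ = r ω cosθ.
L cosφ = √(L² − r² sin²θ) = 0.28687 m.
|ω_rod| = r ω |cosθ| / √(L² − r² sin²θ) = 0.0623·102.3·0.55630/0.28687 = 12.361 rad/s.

12.4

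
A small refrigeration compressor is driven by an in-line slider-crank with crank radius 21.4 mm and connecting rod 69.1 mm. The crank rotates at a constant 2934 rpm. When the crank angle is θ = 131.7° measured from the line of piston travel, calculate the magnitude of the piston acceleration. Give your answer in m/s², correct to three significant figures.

ω = 2π·2934/60 = 307.2 rad/s
x(θ) = r cosθ + √(L² − r² sin²θ); with ω constant, a = ω²·d²x/dθ².
d²x/dθ² = −r cosθ − r²(cos2θ)/√u − r⁴ sin²2θ/(4u^{3/2}),  u = L² − r² sin²θ = 0.00451951 m².
Substituting r = 0.0214 m, L = 0.0691 m, θ = 131.7°: d²x/dθ² = +0.014849 m.
a = ω²·d²x/dθ² = (307.2)²·(+0.014849) = +1401.7 m/s²;  |a| = 1401.7 m/s².

1400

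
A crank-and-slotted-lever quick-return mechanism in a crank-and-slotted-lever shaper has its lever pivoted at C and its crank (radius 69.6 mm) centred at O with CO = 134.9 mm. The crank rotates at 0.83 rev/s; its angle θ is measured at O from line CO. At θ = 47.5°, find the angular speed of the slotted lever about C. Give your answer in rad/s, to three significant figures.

1.63

ω = 5.215 rad/s (from 0.83 rev/s).
Crank pin A relative to C: A = (d + r cosθ, r sinθ); lever angle φ = atan2(r sinθ, d + r cosθ).
Differentiating tanφ: φ̇ = rω(d cosθ + r)/(d² + r² + 2dr cosθ).
d² + r² + 2dr cosθ = |CA|² = 0.0357285 m²;  d cosθ + r = +0.16074 m.
|ω_lever| = |0.0696·5.215·+0.16074| / 0.0357285 = 1.6329 rad/s.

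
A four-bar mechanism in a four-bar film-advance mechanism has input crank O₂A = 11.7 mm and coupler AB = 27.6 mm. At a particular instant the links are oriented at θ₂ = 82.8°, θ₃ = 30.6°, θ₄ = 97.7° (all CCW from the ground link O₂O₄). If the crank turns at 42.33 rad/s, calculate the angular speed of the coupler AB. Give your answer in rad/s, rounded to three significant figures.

ω₂ = 42.33 rad/s
Differentiating the loop-closure r₂e^{iθ₂}+r₃e^{iθ₃}=r₁+r₄e^{iθ₄} gives r₂ω₂e^{iθ₂}+r₃ω₃e^{iθ₃}=r₄ω₄e^{iθ₄}.
Eliminating the other unknown: ω₃ = r₂ω₂ sin(θ₄−θ₂) / [r₃ sin(θ₃−θ₄)].
Numerator sine = +0.25713; denominator sine = -0.92119.
Result = 0.0117·42.33·(+0.25713) / (0.0276·(-0.92119)) = -5.0088 rad/s; magnitude 5.0088 rad/s.

5.01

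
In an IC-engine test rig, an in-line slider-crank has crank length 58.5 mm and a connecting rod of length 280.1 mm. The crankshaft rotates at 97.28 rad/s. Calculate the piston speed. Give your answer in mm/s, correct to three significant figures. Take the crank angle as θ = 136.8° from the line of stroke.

ω = 97.28 rad/s
For an in-line slider-crank, x = r cosθ + √(L² − r² sin²θ), so v = −rω sinθ·[1 + r cosθ/√(L² − r² sin²θ)].
With r = 0.0585 m, L = 0.2801 m, θ = 136.8°: √(L² − r² sin²θ) = 0.27722 m.
v = −0.0585·97.28·0.68455·[1 + 0.0585·-0.72897/0.27722] = -3.2964 m/s.
|v| = 3.2964 m/s = 3296.4 mm/s.

3300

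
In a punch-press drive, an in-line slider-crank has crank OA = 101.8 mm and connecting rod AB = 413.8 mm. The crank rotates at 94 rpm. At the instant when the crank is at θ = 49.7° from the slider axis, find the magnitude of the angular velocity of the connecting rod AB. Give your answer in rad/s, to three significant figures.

ω = 9.844 rad/s (converted from 94 rpm).
The rod makes angle φ with the slider axis where L sinφ = r sinθ; differentiating, L cosφ·φ̇ = r ω cosθ.
L cosφ = √(L² − r² sin²θ) = 0.40645 m.
|ω_rod| = r ω |cosθ| / √(L² − r² sin²θ) = 0.1018·9.844·0.64679/0.40645 = 1.5946 rad/s.

1.59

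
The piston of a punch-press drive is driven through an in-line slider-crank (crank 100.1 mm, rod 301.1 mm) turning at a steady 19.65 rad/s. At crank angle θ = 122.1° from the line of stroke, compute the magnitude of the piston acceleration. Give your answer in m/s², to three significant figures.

26.0

ω = 19.65 rad/s
x(θ) = r cosθ + √(L² − r² sin²θ); with ω constant, a = ω²·d²x/dθ².
d²x/dθ² = −r cosθ − r²(cos2θ)/√u − r⁴ sin²2θ/(4u^{3/2}),  u = L² − r² sin²θ = 0.0834707 m².
Substituting r = 0.1001 m, L = 0.3011 m, θ = 122.1°: d²x/dθ² = +0.067444 m.
a = ω²·d²x/dθ² = (19.65)²·(+0.067444) = +26.042 m/s²;  |a| = 26.042 m/s².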